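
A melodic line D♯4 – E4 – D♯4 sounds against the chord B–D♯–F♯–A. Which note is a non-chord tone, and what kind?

E4 is a neighbor tone.

The harmony at that moment is B dominant seventh chord (B, D♯, F♯, A); E4 is not a chord tone.
It is approached by step up from D♯4 and left by step down to D♯4.
Step away and step back to the same note — a neighbor tone (upper neighbor).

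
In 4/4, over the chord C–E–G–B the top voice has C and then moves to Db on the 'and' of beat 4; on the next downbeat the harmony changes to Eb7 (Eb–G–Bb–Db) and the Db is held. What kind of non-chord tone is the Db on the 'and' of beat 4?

Anticipation.

The harmony at that moment is C major seventh chord (C, E, G, B); Db is not a chord tone.
It is approached by step up from C and then sustained as the same pitch into the next harmony.
Arriving early and becoming a chord tone when the harmony changes — an anticipation.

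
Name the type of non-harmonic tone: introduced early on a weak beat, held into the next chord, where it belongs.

Anticipation.

Approach: ahead of the chord change (typically by step), so it is dissonant against the current harmony. Departure: none — the same pitch is restated or held and is a chord tone of the new harmony.
Dissonant first, consonant once the harmony catches up: the note simply arrives early — an anticipation. (The reverse timing, consonant first and dissonant after the change, would be a suspension or retardation.)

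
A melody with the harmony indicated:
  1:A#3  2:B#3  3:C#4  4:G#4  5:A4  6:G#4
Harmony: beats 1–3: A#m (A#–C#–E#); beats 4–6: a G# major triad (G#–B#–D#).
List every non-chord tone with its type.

The harmony at that moment is A# minor triad (A#, C#, E#); B#3 is not a chord tone.
It is approached by step up from A#3 and left by step up to C#4.
Step in, step out in the same direction — a passing tone.
The harmony at that moment is G# major triad (G#, B#, D#); A4 is not a chord tone.
It is approached by step up from G#4 and left by step down to G#4.
Step away and step back to the same note — a neighbor tone (upper neighbor).

B#3 (beat 2) — passing tone; A4 (beat 5) — neighbor tone.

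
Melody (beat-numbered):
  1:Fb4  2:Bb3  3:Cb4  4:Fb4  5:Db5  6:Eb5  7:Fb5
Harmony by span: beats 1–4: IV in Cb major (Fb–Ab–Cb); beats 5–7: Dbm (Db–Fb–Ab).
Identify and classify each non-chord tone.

Bb3 (beat 2) — appoggiatura; Eb5 (beat 6) — passing tone.

The harmony at that moment is Fb major triad (Fb, Ab, Cb); Bb3 is not a chord tone.
It is approached by leap down from Fb4 and left by step up to Cb4.
Leap in, step out — an appoggiatura.
The harmony at that moment is Db minor triad (Db, Fb, Ab); Eb5 is not a chord tone.
It is approached by step up from Db5 and left by step up to Fb5.
Step in, step out in the same direction — a passing tone.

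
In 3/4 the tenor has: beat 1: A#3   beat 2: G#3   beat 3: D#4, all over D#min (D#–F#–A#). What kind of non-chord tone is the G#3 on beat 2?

Escape tone.

The harmony at that moment is D# minor triad (D#, F#, A#); G#3 is not a chord tone.
It is approached by step down from A#3 and left by leap up to D#4.
Step in, leap out, on a weak beat — an escape tone.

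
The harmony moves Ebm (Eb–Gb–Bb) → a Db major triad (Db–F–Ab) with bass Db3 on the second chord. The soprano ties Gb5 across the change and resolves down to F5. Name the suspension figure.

At the second chord the bass is Db3. The suspended Gb5 lies a fourth above the bass; after resolving down by step to F5, the interval above the bass becomes a third.
Suspension figures are named by those two intervals: 4–3.

4–3 suspension.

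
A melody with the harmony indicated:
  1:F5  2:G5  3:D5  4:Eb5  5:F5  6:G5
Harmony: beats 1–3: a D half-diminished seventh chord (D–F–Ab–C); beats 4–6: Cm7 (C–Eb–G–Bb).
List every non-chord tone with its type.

G5 (beat 2) — escape tone; F5 (beat 5) — passing tone.

The harmony at that moment is D half-diminished seventh chord (D, F, Ab, C); G5 is not a chord tone.
It is approached by step up from F5 and left by leap down to D5.
Step in, leap out — an escape tone.
The harmony at that moment is C minor seventh chord (C, Eb, G, Bb); F5 is not a chord tone.
It is approached by step up from Eb5 and left by step up to G5.
Step in, step out in the same direction — a passing tone.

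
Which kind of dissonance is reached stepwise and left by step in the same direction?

Passing tone.

Approach: by step. Departure: by step, continuing in the same direction.
Stepwise on both sides with no change of direction means the note fills in the space between two different chord tones — a passing tone. (Had it turned back to its starting note it would be a neighbor tone instead.)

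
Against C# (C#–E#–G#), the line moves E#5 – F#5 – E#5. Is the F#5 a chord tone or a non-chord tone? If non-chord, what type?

Non-chord tone — a neighbor tone.

The harmony at that moment is C# major triad (C#, E#, G#); F#5 is not a chord tone.
It is approached by step up from E#5 and left by step down to E#5.
Step away and step back to the same note — a neighbor tone (upper neighbor).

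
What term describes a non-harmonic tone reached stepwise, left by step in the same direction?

Passing tone.

Approach: by step. Departure: by step, continuing in the same direction.
Stepwise on both sides with no change of direction means the note fills in the space between two different chord tones — a passing tone. (Had it turned back to its starting note it would be a neighbor tone instead.)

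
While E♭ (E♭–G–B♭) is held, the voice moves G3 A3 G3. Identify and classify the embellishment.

The harmony at that moment is E♭ major triad (E♭, G, B♭); A3 is not a chord tone.
It is approached by step up from G3 and left by step down to G3.
Step away and step back to the same note — a neighbor tone (upper neighbor).

A3 is a neighbor tone.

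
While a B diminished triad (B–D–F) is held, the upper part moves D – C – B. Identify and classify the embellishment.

The harmony at that moment is B diminished triad (B, D, F); C is not a chord tone.
It is approached by step down from D and left by step down to B.
Step in, step out in the same direction — a passing tone.

C is a passing tone.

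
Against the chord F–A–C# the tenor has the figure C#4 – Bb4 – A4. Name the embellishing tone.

Bb4 is an appoggiatura.

The harmony at that moment is F augmented triad (F, A, C#); Bb4 is not a chord tone.
It is approached by leap up from C#4 and left by step down to A4.
Leap in, step out — an appoggiatura.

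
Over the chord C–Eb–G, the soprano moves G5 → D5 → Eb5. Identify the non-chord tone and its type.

The harmony at that moment is C minor triad (C, Eb, G); D5 is not a chord tone.
It is approached by leap down from G5 and left by step up to Eb5.
Leap in, step out — an appoggiatura.

D5 is an appoggiatura.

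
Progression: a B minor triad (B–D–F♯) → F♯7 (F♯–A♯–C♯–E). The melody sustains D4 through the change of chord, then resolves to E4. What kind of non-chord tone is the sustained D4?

D4 is a retardation.

The harmony at that moment is F♯ dominant seventh chord (F♯, A♯, C♯, E); D4 is not a chord tone.
It is held over (the same pitch as the preceding D4) and left by step up to E4.
Held over from the previous chord and resolving up by step — a retardation.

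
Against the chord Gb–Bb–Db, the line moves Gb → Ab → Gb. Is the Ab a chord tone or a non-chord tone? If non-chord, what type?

Non-chord tone — a neighbor tone.

The harmony at that moment is Gb major triad (Gb, Bb, Db); Ab is not a chord tone.
It is approached by step up from Gb and left by step down to Gb.
Step away and step back to the same note — a neighbor tone (upper neighbor).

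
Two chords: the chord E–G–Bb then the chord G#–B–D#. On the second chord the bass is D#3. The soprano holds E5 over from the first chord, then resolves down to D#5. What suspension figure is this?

At the second chord the bass is D#3. The suspended E5 lies a ninth above the bass; after resolving down by step to D#5, the interval above the bass becomes an octave.
Suspension figures are named by those two intervals: 9–8.

9–8 suspension.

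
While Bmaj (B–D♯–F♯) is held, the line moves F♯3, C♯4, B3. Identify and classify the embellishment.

The harmony at that moment is B major triad (B, D♯, F♯); C♯4 is not a chord tone.
It is approached by leap up from F♯3 and left by step down to B3.
Leap in, step out — an appoggiatura.

C♯4 is an appoggiatura.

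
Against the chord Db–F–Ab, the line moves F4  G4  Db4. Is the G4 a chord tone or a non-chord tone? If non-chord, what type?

Non-chord tone — an escape tone.

The harmony at that moment is Db major triad (Db, F, Ab); G4 is not a chord tone.
It is approached by step up from F4 and left by leap down to Db4.
Step in, leap out — an escape tone.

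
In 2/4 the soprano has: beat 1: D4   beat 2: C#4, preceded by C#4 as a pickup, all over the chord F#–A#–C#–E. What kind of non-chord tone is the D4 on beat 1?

Upper neighbor tone.

The harmony at that moment is F# dominant seventh chord (F#, A#, C#, E); D4 is not a chord tone.
It is approached by step up from C#4 and left by step down to C#4.
Step away and step back to the same note — a neighbor tone (upper neighbor).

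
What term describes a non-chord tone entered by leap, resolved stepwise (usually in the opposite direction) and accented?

Approach: by leap. Departure: by step. Metric position: strong.
Leap in, step out, in a metrically strong position — an appoggiatura. (It is the mirror image of the escape tone, which steps in and leaps out from a weak position.)

Appoggiatura.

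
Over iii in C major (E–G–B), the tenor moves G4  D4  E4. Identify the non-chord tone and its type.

D4 is an appoggiatura.

The harmony at that moment is E minor triad (E, G, B); D4 is not a chord tone.
It is approached by leap down from G4 and left by step up to E4.
Leap in, step out — an appoggiatura.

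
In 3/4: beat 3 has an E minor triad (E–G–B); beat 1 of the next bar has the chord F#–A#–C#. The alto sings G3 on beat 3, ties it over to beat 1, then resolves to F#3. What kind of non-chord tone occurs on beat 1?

Suspension.

The harmony at that moment is F# major triad (F#, A#, C#); G3 is not a chord tone.
It is held over (the same pitch as the preceding G3) and left by step down to F#3.
Held over from the previous chord and resolving down by step — a suspension.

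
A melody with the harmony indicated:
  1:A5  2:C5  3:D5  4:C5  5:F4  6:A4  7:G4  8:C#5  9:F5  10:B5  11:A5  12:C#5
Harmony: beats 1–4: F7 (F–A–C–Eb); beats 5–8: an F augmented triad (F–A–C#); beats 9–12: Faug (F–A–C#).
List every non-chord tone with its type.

D5 (beat 3) — neighbor tone; G4 (beat 7) — escape tone; B5 (beat 10) — appoggiatura.

The harmony at that moment is F dominant seventh chord (F, A, C, Eb); D5 is not a chord tone.
It is approached by step up from C5 and left by step down to C5.
Step away and step back to the same note — a neighbor tone (upper neighbor).
The harmony at that moment is F augmented triad (F, A, C#); G4 is not a chord tone.
It is approached by step down from A4 and left by leap up to C#5.
Step in, leap out — an escape tone.
The harmony at that moment is F augmented triad (F, A, C#); B5 is not a chord tone.
It is approached by leap up from F5 and left by step down to A5.
Leap in, step out — an appoggiatura.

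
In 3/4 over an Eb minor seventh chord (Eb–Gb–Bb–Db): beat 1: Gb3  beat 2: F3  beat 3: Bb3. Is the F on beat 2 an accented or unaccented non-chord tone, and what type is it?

The harmony at that moment is Eb minor seventh chord (Eb, Gb, Bb, Db); F3 is not a chord tone.
It is approached by step down from Gb3 and left by leap up to Bb3.
Step in, leap out — an escape tone.
It falls on a weak beat, so it is unaccented.

Unaccented escape tone.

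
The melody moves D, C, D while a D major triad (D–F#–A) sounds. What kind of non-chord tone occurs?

The harmony at that moment is D major triad (D, F#, A); C is not a chord tone.
It is approached by step down from D and left by step up to D.
Step away and step back to the same note — a neighbor tone (lower neighbor).

C is a neighbor tone.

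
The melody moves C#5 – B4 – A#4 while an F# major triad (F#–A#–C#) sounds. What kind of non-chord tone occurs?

B4 is a passing tone.

The harmony at that moment is F# major triad (F#, A#, C#); B4 is not a chord tone.
It is approached by step down from C#5 and left by step down to A#4.
Step in, step out in the same direction — a passing tone.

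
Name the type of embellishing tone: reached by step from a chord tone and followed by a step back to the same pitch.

Neighbor tone.

Approach: by step. Departure: by step in the opposite direction, back to the starting pitch.
Stepwise on both sides but reversing to return to the same chord tone — a neighbor tone. (Had it continued onward in the same direction it would be a passing tone instead.)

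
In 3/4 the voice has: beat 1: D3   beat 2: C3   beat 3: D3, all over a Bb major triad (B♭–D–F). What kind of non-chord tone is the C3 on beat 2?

Lower neighbor tone.

The harmony at that moment is B♭ major triad (B♭, D, F); C3 is not a chord tone.
It is approached by step down from D3 and left by step up to D3.
Step away and step back to the same note — a neighbor tone (lower neighbor).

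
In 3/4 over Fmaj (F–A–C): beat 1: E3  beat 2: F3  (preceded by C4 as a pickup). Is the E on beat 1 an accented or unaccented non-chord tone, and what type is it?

Accented appoggiatura.

The harmony at that moment is F major triad (F, A, C); E3 is not a chord tone.
It is approached by leap down from C4 and left by step up to F3.
Leap in, step out — an appoggiatura.
It falls on the downbeat, so it is accented.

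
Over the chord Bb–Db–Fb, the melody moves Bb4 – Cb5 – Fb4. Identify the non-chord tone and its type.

The harmony at that moment is Bb diminished triad (Bb, Db, Fb); Cb5 is not a chord tone.
It is approached by step up from Bb4 and left by leap down to Fb4.
Step in, leap out — an escape tone.

Cb5 is an escape tone.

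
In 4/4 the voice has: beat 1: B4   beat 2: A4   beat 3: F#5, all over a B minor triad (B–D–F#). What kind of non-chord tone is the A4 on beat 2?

Escape tone.

The harmony at that moment is B minor triad (B, D, F#); A4 is not a chord tone.
It is approached by step down from B4 and left by leap up to F#5.
Step in, leap out, on a weak beat — an escape tone.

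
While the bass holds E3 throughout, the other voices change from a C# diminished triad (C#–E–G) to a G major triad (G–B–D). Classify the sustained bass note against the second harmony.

The harmony at that moment is G major triad (G, B, D); E3 is not a chord tone.
It is held over (the same pitch as the preceding E3) and then sustained as the same pitch into the next harmony.
Sustained through a change of harmony — a pedal tone.

Pedal tone (pedal point).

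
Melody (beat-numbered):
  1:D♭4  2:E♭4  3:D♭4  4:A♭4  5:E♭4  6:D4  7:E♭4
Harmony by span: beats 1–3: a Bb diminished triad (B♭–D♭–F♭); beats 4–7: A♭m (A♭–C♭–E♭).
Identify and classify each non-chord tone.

E♭4 (beat 2) — neighbor tone; D4 (beat 6) — neighbor tone.

The harmony at that moment is B♭ diminished triad (B♭, D♭, F♭); E♭4 is not a chord tone.
It is approached by step up from D♭4 and left by step down to D♭4.
Step away and step back to the same note — a neighbor tone (upper neighbor).
The harmony at that moment is A♭ minor triad (A♭, C♭, E♭); D4 is not a chord tone.
It is approached by step down from E♭4 and left by step up to E♭4.
Step away and step back to the same note — a neighbor tone (lower neighbor).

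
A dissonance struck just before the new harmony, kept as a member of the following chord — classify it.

Approach: ahead of the chord change (typically by step), so it is dissonant against the current harmony. Departure: none — the same pitch is restated or held and is a chord tone of the new harmony.
Dissonant first, consonant once the harmony catches up: the note simply arrives early — an anticipation. (The reverse timing, consonant first and dissonant after the change, would be a suspension or retardation.)

Anticipation.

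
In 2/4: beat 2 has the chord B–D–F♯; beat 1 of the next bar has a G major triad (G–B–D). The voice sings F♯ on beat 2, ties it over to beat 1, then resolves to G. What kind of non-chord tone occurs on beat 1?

The harmony at that moment is G major triad (G, B, D); F♯ is not a chord tone.
It is held over (the same pitch as the preceding F♯) and left by step up to G.
Held over from the previous chord and resolving up by step — a retardation.

Retardation.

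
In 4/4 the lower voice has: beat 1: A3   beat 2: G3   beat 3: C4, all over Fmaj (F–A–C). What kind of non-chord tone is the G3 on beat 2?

The harmony at that moment is F major triad (F, A, C); G3 is not a chord tone.
It is approached by step down from A3 and left by leap up to C4.
Step in, leap out, on a weak beat — an escape tone.

Escape tone.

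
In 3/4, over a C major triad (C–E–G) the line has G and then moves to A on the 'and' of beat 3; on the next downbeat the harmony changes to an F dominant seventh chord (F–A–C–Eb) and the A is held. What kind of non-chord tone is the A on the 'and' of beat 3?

Anticipation.

The harmony at that moment is C major triad (C, E, G); A is not a chord tone.
It is approached by step up from G and then sustained as the same pitch into the next harmony.
Arriving early and becoming a chord tone when the harmony changes — an anticipation.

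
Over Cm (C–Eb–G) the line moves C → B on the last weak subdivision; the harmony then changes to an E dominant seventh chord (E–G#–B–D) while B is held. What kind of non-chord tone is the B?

B is an anticipation.

The harmony at that moment is C minor triad (C, Eb, G); B is not a chord tone.
It is approached by step down from C and then sustained as the same pitch into the next harmony.
Arriving early and becoming a chord tone when the harmony changes — an anticipation.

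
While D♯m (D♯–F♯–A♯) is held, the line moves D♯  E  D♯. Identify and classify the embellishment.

The harmony at that moment is D♯ minor triad (D♯, F♯, A♯); E is not a chord tone.
It is approached by step up from D♯ and left by step down to D♯.
Step away and step back to the same note — a neighbor tone (upper neighbor).

E is a neighbor tone.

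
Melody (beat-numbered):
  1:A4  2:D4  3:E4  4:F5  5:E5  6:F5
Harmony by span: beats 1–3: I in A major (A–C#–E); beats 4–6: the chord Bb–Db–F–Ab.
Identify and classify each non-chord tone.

D4 (beat 2) — appoggiatura; E5 (beat 5) — neighbor tone.

The harmony at that moment is A major triad (A, C#, E); D4 is not a chord tone.
It is approached by leap down from A4 and left by step up to E4.
Leap in, step out — an appoggiatura.
The harmony at that moment is Bb minor seventh chord (Bb, Db, F, Ab); E5 is not a chord tone.
It is approached by step down from F5 and left by step up to F5.
Step away and step back to the same note — a neighbor tone (lower neighbor).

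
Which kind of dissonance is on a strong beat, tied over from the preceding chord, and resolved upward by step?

Retardation.

Approach: by preparation — the pitch is first a chord tone, then held (tied or repeated) while the harmony changes under it. Departure: up by step. Metric position: strong.
A prepared dissonance that resolves upward by step — a retardation. (The same figure resolving downward would be a suspension.)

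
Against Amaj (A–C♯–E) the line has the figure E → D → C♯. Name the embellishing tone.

The harmony at that moment is A major triad (A, C♯, E); D is not a chord tone.
It is approached by step down from E and left by step down to C♯.
Step in, step out in the same direction — a passing tone.

D is a passing tone.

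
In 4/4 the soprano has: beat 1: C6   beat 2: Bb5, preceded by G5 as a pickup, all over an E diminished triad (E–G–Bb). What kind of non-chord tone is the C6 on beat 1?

Appoggiatura.

The harmony at that moment is E diminished triad (E, G, Bb); C6 is not a chord tone.
It is approached by leap up from G5 and left by step down to Bb5.
Leap in, step out, metrically accented — an appoggiatura.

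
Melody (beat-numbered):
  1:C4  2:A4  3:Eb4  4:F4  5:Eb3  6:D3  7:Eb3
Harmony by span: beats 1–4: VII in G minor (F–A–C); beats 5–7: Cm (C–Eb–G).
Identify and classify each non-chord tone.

Eb4 (beat 3) — appoggiatura; D3 (beat 6) — neighbor tone.

The harmony at that moment is F major triad (F, A, C); Eb4 is not a chord tone.
It is approached by leap down from A4 and left by step up to F4.
Leap in, step out — an appoggiatura.
The harmony at that moment is C minor triad (C, Eb, G); D3 is not a chord tone.
It is approached by step down from Eb3 and left by step up to Eb3.
Step away and step back to the same note — a neighbor tone (lower neighbor).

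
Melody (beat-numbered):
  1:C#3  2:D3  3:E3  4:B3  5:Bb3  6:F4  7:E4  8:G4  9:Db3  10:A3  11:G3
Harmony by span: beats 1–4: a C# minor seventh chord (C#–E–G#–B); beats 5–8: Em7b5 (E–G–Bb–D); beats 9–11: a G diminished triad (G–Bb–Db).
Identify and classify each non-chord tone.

The harmony at that moment is C# minor seventh chord (C#, E, G#, B); D3 is not a chord tone.
It is approached by step up from C#3 and left by step up to E3.
Step in, step out in the same direction — a passing tone.
The harmony at that moment is E half-diminished seventh chord (E, G, Bb, D); F4 is not a chord tone.
It is approached by leap up from Bb3 and left by step down to E4.
Leap in, step out — an appoggiatura.
The harmony at that moment is G diminished triad (G, Bb, Db); A3 is not a chord tone.
It is approached by leap up from Db3 and left by step down to G3.
Leap in, step out — an appoggiatura.

D3 (beat 2) — passing tone; F4 (beat 6) — appoggiatura; A3 (beat 10) — appoggiatura.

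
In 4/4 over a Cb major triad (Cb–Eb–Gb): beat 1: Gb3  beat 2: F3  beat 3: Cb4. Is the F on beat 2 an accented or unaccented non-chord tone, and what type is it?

The harmony at that moment is Cb major triad (Cb, Eb, Gb); F3 is not a chord tone.
It is approached by step down from Gb3 and left by leap up to Cb4.
Step in, leap out — an escape tone.
It falls on a weak beat, so it is unaccented.

Unaccented escape tone.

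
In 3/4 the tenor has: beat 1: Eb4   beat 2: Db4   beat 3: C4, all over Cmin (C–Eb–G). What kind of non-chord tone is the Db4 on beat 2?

The harmony at that moment is C minor triad (C, Eb, G); Db4 is not a chord tone.
It is approached by step down from Eb4 and left by step down to C4.
Step in, step out in the same direction — a passing tone.

Passing tone.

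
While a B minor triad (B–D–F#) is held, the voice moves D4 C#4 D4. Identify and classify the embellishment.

C#4 is a neighbor tone.

The harmony at that moment is B minor triad (B, D, F#); C#4 is not a chord tone.
It is approached by step down from D4 and left by step up to D4.
Step away and step back to the same note — a neighbor tone (lower neighbor).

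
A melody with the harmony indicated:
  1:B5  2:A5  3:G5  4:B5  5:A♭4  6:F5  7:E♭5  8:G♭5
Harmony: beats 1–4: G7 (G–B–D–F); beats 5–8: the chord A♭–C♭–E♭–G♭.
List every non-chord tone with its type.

A5 (beat 2) — passing tone; F5 (beat 6) — appoggiatura.

The harmony at that moment is G dominant seventh chord (G, B, D, F); A5 is not a chord tone.
It is approached by step down from B5 and left by step down to G5.
Step in, step out in the same direction — a passing tone.
The harmony at that moment is A♭ minor seventh chord (A♭, C♭, E♭, G♭); F5 is not a chord tone.
It is approached by leap up from A♭4 and left by step down to E♭5.
Leap in, step out — an appoggiatura.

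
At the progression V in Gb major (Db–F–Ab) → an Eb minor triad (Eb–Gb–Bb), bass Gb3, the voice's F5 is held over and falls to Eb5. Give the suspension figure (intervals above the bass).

At the second chord the bass is Gb3. The suspended F5 lies a seventh above the bass; after resolving down by step to Eb5, the interval above the bass becomes a sixth.
Suspension figures are named by those two intervals: 7–6.

7–6 suspension.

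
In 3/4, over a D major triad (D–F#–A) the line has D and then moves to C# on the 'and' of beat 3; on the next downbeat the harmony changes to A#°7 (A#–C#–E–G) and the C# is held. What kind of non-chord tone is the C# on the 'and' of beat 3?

The harmony at that moment is D major triad (D, F#, A); C# is not a chord tone.
It is approached by step down from D and then sustained as the same pitch into the next harmony.
Arriving early and becoming a chord tone when the harmony changes — an anticipation.

Anticipation.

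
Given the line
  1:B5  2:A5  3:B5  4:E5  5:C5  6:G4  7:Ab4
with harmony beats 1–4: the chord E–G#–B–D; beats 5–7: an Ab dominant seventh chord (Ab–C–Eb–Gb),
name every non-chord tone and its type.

A5 (beat 2) — neighbor tone; G4 (beat 6) — appoggiatura.

The harmony at that moment is E dominant seventh chord (E, G#, B, D); A5 is not a chord tone.
It is approached by step down from B5 and left by step up to B5.
Step away and step back to the same note — a neighbor tone (lower neighbor).
The harmony at that moment is Ab dominant seventh chord (Ab, C, Eb, Gb); G4 is not a chord tone.
It is approached by leap down from C5 and left by step up to Ab4.
Leap in, step out — an appoggiatura.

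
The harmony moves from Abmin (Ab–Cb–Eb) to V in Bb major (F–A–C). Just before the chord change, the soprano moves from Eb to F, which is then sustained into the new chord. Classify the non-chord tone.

F is an anticipation.

The harmony at that moment is Ab minor triad (Ab, Cb, Eb); F is not a chord tone.
It is approached by step up from Eb and then sustained as the same pitch into the next harmony.
Arriving early and becoming a chord tone when the harmony changes — an anticipation.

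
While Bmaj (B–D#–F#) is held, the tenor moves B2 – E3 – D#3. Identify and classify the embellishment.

The harmony at that moment is B major triad (B, D#, F#); E3 is not a chord tone.
It is approached by leap up from B2 and left by step down to D#3.
Leap in, step out — an appoggiatura.

E3 is an appoggiatura.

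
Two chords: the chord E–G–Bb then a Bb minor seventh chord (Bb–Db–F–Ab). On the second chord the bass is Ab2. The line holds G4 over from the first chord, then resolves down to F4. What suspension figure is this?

7–6 suspension.

At the second chord the bass is Ab2. The suspended G4 lies a seventh above the bass; after resolving down by step to F4, the interval above the bass becomes a sixth.
Suspension figures are named by those two intervals: 7–6.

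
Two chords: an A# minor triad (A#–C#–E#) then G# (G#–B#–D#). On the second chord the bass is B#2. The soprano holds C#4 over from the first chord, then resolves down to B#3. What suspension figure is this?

At the second chord the bass is B#2. The suspended C#4 lies a ninth above the bass; after resolving down by step to B#3, the interval above the bass becomes an octave.
Suspension figures are named by those two intervals: 9–8.

9–8 suspension.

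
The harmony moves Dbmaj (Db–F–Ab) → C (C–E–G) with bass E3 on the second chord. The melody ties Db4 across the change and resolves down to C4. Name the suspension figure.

7–6 suspension.

At the second chord the bass is E3. The suspended Db4 lies a seventh above the bass; after resolving down by step to C4, the interval above the bass becomes a sixth.
Suspension figures are named by those two intervals: 7–6.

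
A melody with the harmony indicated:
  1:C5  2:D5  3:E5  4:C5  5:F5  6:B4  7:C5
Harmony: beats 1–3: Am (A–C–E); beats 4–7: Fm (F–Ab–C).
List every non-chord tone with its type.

D5 (beat 2) — passing tone; B4 (beat 6) — appoggiatura.

The harmony at that moment is A minor triad (A, C, E); D5 is not a chord tone.
It is approached by step up from C5 and left by step up to E5.
Step in, step out in the same direction — a passing tone.
The harmony at that moment is F minor triad (F, Ab, C); B4 is not a chord tone.
It is approached by leap down from F5 and left by step up to C5.
Leap in, step out — an appoggiatura.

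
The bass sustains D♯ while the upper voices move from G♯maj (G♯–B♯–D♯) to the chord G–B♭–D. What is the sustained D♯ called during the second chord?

The harmony at that moment is G minor triad (G, B♭, D); D♯ is not a chord tone.
It is held over (the same pitch as the preceding D♯) and then sustained as the same pitch into the next harmony.
Sustained through a change of harmony — a pedal tone.

Pedal tone (pedal point).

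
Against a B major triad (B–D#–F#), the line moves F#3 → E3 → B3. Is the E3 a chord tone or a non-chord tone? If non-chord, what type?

Non-chord tone — an escape tone.

The harmony at that moment is B major triad (B, D#, F#); E3 is not a chord tone.
It is approached by step down from F#3 and left by leap up to B3.
Step in, leap out — an escape tone.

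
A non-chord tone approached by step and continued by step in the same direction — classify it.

Approach: by step. Departure: by step, continuing in the same direction.
Stepwise on both sides with no change of direction means the note fills in the space between two different chord tones — a passing tone. (Had it turned back to its starting note it would be a neighbor tone instead.)

Passing tone.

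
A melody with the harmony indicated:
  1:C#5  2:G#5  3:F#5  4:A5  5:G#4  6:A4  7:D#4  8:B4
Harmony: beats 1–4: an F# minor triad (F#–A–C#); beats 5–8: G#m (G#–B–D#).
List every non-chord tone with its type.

G#5 (beat 2) — appoggiatura; A4 (beat 6) — escape tone.

The harmony at that moment is F# minor triad (F#, A, C#); G#5 is not a chord tone.
It is approached by leap up from C#5 and left by step down to F#5.
Leap in, step out — an appoggiatura.
The harmony at that moment is G# minor triad (G#, B, D#); A4 is not a chord tone.
It is approached by step up from G#4 and left by leap down to D#4.
Step in, leap out — an escape tone.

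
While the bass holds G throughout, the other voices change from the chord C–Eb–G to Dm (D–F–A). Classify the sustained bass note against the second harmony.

The harmony at that moment is D minor triad (D, F, A); G is not a chord tone.
It is held over (the same pitch as the preceding G) and then sustained as the same pitch into the next harmony.
Sustained through a change of harmony — a pedal tone.

Pedal tone (pedal point).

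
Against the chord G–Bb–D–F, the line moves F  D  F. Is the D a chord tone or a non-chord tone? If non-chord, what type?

Chord tone (the fifth of G minor seventh chord).

G minor seventh chord contains G, Bb, D, F; D is the fifth, so it is a chord tone.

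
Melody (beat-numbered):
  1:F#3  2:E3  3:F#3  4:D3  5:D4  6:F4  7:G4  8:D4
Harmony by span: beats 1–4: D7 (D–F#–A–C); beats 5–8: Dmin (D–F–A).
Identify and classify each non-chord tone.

The harmony at that moment is D dominant seventh chord (D, F#, A, C); E3 is not a chord tone.
It is approached by step down from F#3 and left by step up to F#3.
Step away and step back to the same note — a neighbor tone (lower neighbor).
The harmony at that moment is D minor triad (D, F, A); G4 is not a chord tone.
It is approached by step up from F4 and left by leap down to D4.
Step in, leap out — an escape tone.

E3 (beat 2) — neighbor tone; G4 (beat 7) — escape tone.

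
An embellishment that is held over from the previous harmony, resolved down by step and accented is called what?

Suspension.

Approach: by preparation — the pitch is first a chord tone, then held (tied or repeated) while the harmony changes under it. Departure: down by step. Metric position: strong.
A prepared dissonance that resolves downward by step — a suspension. (The same figure resolving upward would be a retardation.)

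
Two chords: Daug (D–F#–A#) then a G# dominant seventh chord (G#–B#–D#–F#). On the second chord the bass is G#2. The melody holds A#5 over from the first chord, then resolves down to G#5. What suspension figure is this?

At the second chord the bass is G#2. The suspended A#5 lies a ninth above the bass; after resolving down by step to G#5, the interval above the bass becomes an octave.
Suspension figures are named by those two intervals: 9–8.

9–8 suspension.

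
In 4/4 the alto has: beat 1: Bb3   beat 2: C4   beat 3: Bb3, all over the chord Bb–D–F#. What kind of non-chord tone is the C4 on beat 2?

Upper neighbor tone.

The harmony at that moment is Bb augmented triad (Bb, D, F#); C4 is not a chord tone.
It is approached by step up from Bb3 and left by step down to Bb3.
Step away and step back to the same note — a neighbor tone (upper neighbor).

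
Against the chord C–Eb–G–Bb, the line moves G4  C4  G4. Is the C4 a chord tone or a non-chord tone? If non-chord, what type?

C minor seventh chord contains C, Eb, G, Bb; C is the root, so it is a chord tone.

Chord tone (the root of C minor seventh chord).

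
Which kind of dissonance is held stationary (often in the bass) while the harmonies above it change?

Approach: none. Departure: none — a single pitch is sustained while the chords change around it, passing through harmonies that do not contain it.
No melodic motion at all; the dissonance is created entirely by the moving harmonies against the stationary note — a pedal tone (pedal point).

Pedal tone.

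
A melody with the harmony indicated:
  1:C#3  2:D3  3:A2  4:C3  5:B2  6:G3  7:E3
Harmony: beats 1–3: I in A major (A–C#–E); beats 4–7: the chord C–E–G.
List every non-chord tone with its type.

The harmony at that moment is A major triad (A, C#, E); D3 is not a chord tone.
It is approached by step up from C#3 and left by leap down to A2.
Step in, leap out — an escape tone.
The harmony at that moment is C major triad (C, E, G); B2 is not a chord tone.
It is approached by step down from C3 and left by leap up to G3.
Step in, leap out — an escape tone.

D3 (beat 2) — escape tone; B2 (beat 5) — escape tone.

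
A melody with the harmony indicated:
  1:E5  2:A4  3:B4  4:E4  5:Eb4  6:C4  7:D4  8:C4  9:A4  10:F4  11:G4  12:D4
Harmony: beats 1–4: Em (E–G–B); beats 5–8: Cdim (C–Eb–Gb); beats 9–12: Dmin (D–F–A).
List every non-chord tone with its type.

The harmony at that moment is E minor triad (E, G, B); A4 is not a chord tone.
It is approached by leap down from E5 and left by step up to B4.
Leap in, step out — an appoggiatura.
The harmony at that moment is C diminished triad (C, Eb, Gb); D4 is not a chord tone.
It is approached by step up from C4 and left by step down to C4.
Step away and step back to the same note — a neighbor tone (upper neighbor).
The harmony at that moment is D minor triad (D, F, A); G4 is not a chord tone.
It is approached by step up from F4 and left by leap down to D4.
Step in, leap out — an escape tone.

A4 (beat 2) — appoggiatura; D4 (beat 7) — neighbor tone; G4 (beat 11) — escape tone.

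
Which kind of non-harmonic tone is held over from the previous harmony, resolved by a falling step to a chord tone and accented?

Suspension.

Approach: by preparation — the pitch is first a chord tone, then held (tied or repeated) while the harmony changes under it. Departure: down by step. Metric position: strong.
A prepared dissonance that resolves downward by step — a suspension. (The same figure resolving upward would be a retardation.)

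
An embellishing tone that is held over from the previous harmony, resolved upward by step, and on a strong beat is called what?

Retardation.

Approach: by preparation — the pitch is first a chord tone, then held (tied or repeated) while the harmony changes under it. Departure: up by step. Metric position: strong.
A prepared dissonance that resolves upward by step — a retardation. (The same figure resolving downward would be a suspension.)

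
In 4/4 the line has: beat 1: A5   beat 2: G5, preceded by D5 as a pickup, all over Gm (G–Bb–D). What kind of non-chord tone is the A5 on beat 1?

The harmony at that moment is G minor triad (G, Bb, D); A5 is not a chord tone.
It is approached by leap up from D5 and left by step down to G5.
Leap in, step out, metrically accented — an appoggiatura.

Appoggiatura.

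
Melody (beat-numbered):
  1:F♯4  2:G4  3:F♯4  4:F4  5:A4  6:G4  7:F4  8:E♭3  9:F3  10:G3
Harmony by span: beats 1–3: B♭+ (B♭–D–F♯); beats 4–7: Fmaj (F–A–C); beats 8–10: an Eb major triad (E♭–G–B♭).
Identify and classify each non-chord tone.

G4 (beat 2) — neighbor tone; G4 (beat 6) — passing tone; F3 (beat 9) — passing tone.

The harmony at that moment is B♭ augmented triad (B♭, D, F♯); G4 is not a chord tone.
It is approached by step up from F♯4 and left by step down to F♯4.
Step away and step back to the same note — a neighbor tone (upper neighbor).
The harmony at that moment is F major triad (F, A, C); G4 is not a chord tone.
It is approached by step down from A4 and left by step down to F4.
Step in, step out in the same direction — a passing tone.
The harmony at that moment is E♭ major triad (E♭, G, B♭); F3 is not a chord tone.
It is approached by step up from E♭3 and left by step up to G3.
Step in, step out in the same direction — a passing tone.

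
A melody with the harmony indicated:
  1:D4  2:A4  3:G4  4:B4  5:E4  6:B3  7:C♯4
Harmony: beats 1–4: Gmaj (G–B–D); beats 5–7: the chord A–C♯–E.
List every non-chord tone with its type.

A4 (beat 2) — appoggiatura; B3 (beat 6) — appoggiatura.

The harmony at that moment is G major triad (G, B, D); A4 is not a chord tone.
It is approached by leap up from D4 and left by step down to G4.
Leap in, step out — an appoggiatura.
The harmony at that moment is A major triad (A, C♯, E); B3 is not a chord tone.
It is approached by leap down from E4 and left by step up to C♯4.
Leap in, step out — an appoggiatura.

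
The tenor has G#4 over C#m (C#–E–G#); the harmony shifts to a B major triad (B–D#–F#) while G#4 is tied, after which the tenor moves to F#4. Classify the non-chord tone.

The harmony at that moment is B major triad (B, D#, F#); G#4 is not a chord tone.
It is held over (the same pitch as the preceding G#4) and left by step down to F#4.
Held over from the previous chord and resolving down by step — a suspension.

G#4 is a suspension.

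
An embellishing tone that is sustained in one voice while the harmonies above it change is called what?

Pedal tone.

Approach: none. Departure: none — a single pitch is sustained while the chords change around it, passing through harmonies that do not contain it.
No melodic motion at all; the dissonance is created entirely by the moving harmonies against the stationary note — a pedal tone (pedal point).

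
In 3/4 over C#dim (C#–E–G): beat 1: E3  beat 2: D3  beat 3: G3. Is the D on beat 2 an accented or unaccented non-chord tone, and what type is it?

Unaccented escape tone.

The harmony at that moment is C# diminished triad (C#, E, G); D3 is not a chord tone.
It is approached by step down from E3 and left by leap up to G3.
Step in, leap out — an escape tone.
It falls on a weak beat, so it is unaccented.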